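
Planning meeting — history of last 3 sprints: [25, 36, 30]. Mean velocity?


Formula: Avg velocity = Total points / Number of sprints
Points: [25, 36, 30]
Sum = 25 + 36 + 30 = 91
Avg velocity = 91 / 3 = 30.33 points/sprint

30.33 points/sprint


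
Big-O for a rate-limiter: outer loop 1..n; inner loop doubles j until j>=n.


Reasoning: linear outer times logarithmic inner
Complexity: O(n log n)

O(n log n)


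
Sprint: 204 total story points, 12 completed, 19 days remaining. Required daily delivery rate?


Formula: Required rate = Remaining points / Days left
Remaining = 204 - 12 = 192 points
Required rate = 192 / 19 = 10.11 points/day

10.11 points/day


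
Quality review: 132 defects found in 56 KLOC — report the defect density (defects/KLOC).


Defect density = defects / KLOC
Defect density = 132 / 56
Defect density = 2.357 defects/KLOC

2.357 defects/KLOC


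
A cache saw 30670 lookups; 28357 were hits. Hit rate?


Formula: hit rate = hits / (hits + misses) * 100
hit rate = 28357 / (28357 + 2313) * 100
hit rate = 28357 / 30670 * 100
hit rate = 92.46%

92.46%


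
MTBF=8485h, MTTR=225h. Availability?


Availability = MTBF / (MTBF + MTTR)
Availability = 8485 / (8485 + 225)
Availability = 8485 / 8710
Availability = 97.4168%

97.4168%


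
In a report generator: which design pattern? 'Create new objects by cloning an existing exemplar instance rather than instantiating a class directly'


This matches the Prototype pattern

Prototype


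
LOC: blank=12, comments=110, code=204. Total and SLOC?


Total LOC = blank + comment + code
Total LOC = 12 + 110 + 204 = 326
SLOC (source only) = code = 204

Total LOC: 326, SLOC: 204


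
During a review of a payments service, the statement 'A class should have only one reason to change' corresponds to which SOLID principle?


This describes the Single Responsibility Principle (SRP)

Single Responsibility Principle (SRP)


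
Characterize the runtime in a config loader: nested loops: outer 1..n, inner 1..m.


Reasoning: product of independent bounds
Complexity: O(n*m)

O(n*m)


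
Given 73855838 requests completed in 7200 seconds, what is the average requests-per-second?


Formula: throughput = requests / seconds
throughput = 73855838 / 7200
throughput = 10257.76 requests/second

10257.76 requests/second


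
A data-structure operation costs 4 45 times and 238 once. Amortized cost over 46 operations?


Formula: Amortized cost = Total cost / Operations
Total cost = (45 * 4) + (1 * 238)
Total cost = 180 + 238 = 418
Amortized = 418 / 46 = 9.087

9.087


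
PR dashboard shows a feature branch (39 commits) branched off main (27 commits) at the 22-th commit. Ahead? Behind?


Common ancestor: commit #22
feature commits after divergence: 39 - 22 = 17
main commits after divergence: 27 - 22 = 5
feature is 17 commits ahead of main
main is 5 commits ahead of feature

feature ahead: 17, main ahead: 5


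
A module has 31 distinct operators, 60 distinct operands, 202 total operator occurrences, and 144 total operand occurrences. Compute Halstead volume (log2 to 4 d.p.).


Formula: V = N * log2(η), where N = N1 + N2 and η = η1 + η2
η = 31 + 60 = 91
N = 202 + 144 = 346
log2(91) ≈ 6.5078
V = 346 * 6.5078 = 2251.70

2251.70


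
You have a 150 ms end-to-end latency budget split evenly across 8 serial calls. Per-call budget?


Formula: per_stage = total_budget / stages
per_stage = 150 / 8
per_stage = 18.75 ms

18.75 ms


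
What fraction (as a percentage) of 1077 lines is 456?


Coverage = covered / total * 100
Coverage = 456 / 1077 * 100
Coverage = 42.34%

42.34%


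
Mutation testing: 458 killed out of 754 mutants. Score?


Mutation score = killed / total * 100
Mutation score = 458 / 754 * 100
Mutation score = 60.74%

60.74%


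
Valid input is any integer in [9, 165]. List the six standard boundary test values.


Range: [9, 165]
Boundaries: just below min, min, min+1, max-1, max, just above max
Values: [8, 9, 10, 164, 165, 166]

[8, 9, 10, 164, 165, 166]


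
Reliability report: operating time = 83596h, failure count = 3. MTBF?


Formula: MTBF = Total operating time / Number of failures
MTBF = 83596 / 3
MTBF = 27865.33 hours

27865.33 hours


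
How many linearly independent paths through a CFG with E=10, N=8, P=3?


Formula: V(G) = E - N + 2P
V(G) = 10 - 8 + 2*3
V(G) = 2 + 6
V(G) = 8

8


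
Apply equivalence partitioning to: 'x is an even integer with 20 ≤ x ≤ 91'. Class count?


Constraint: even integers in [20, 91]
Class 1: x < 20 — out-of-range invalid
Class 2: x in [20,91] but odd — wrong type invalid
Class 3: x in [20,91] and even — valid
Class 4: x > 91 — out-of-range invalid
Total equivalence classes: 4

4 equivalence classes


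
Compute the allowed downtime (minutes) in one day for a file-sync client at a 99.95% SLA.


Formula: allowed downtime = period * (100 - SLA) / 100
Period (day) = 1440 minutes
Unavailability fraction = (100 - 99.95) / 100
Allowed downtime = 1440 * (100 - 99.95) / 100
Allowed downtime = 0.72 minutes

0.72 minutes


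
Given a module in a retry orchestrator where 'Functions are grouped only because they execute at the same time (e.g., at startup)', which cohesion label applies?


Reasoning: Related by timing only
Type: Temporal cohesion

Temporal cohesion


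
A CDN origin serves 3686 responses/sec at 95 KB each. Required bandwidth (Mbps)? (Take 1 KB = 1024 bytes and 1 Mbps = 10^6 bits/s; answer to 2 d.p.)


Formula: Mbps = payload_bytes * RPS * 8 / 1e6
Payload per request = 95 KB = 95 * 1024 = 97280 bytes
Total bytes/sec = 97280 * 3686 = 358574080
Total bits/sec = 358574080 * 8 = 2868592640
Mbps = 2868592640 / 1e6 = 2868.59

2868.59 Mbps


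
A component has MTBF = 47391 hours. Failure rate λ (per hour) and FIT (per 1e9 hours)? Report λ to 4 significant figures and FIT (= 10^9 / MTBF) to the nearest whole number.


Formula: λ = 1 / MTBF; FIT = λ × 1e9 = 1e9 / MTBF
λ = 1 / 47391 ≈ 2.110e-05 failures/hour
FIT = 1e9 / 47391 ≈ 21101 failures per 1e9 hours (nearest whole number)

λ = 2.110e-05 /h, FIT = 21101


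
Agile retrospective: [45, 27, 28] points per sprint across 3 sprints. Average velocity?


Formula: Avg velocity = Total points / Number of sprints
Points: [45, 27, 28]
Sum = 45 + 27 + 28 = 100
Avg velocity = 100 / 3 = 33.33 points/sprint

33.33 points/sprint


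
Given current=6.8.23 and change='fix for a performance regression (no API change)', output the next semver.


Current: 6.8.23
Change category: 'fix for a performance regression (no API change)' → patch bump
SemVer rule: patch bump → increment PATCH (MAJOR and MINOR unchanged)
New: 6.8.24

6.8.24


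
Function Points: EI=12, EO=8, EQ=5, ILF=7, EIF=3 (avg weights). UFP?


UFP = EI*4 + EO*5 + EQ*4 + ILF*10 + EIF*7
UFP = 12*4 + 8*5 + 5*4 + 7*10 + 3*7
UFP = 48 + 40 + 20 + 70 + 21
UFP = 199

199


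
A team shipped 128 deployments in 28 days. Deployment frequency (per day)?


Formula: deployments per day = releases / days
= 128 / 28
= 4.571 deploys/day
(equivalently, 32.0 deploys/week)

4.571 deploys/day


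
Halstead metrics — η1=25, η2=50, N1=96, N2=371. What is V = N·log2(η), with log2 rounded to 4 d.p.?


Formula: V = N * log2(η), where N = N1 + N2 and η = η1 + η2
η = 25 + 50 = 75
N = 96 + 371 = 467
log2(75) ≈ 6.2288
V = 467 * 6.2288 = 2908.85

2908.85


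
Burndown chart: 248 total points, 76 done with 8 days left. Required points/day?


Formula: Required rate = Remaining points / Days left
Remaining = 248 - 76 = 172 points
Required rate = 172 / 8 = 21.5 points/day

21.5 points/day


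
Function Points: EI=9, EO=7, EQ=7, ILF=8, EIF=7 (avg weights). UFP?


UFP = EI*4 + EO*5 + EQ*4 + ILF*10 + EIF*7
UFP = 9*4 + 7*5 + 7*4 + 8*10 + 7*7
UFP = 36 + 35 + 28 + 80 + 49
UFP = 228

228


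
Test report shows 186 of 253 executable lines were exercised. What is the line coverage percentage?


Coverage = covered / total * 100
Coverage = 186 / 253 * 100
Coverage = 73.52%

73.52%


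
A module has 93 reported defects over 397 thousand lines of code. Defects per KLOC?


Defect density = defects / KLOC
Defect density = 93 / 397
Defect density = 0.234 defects/KLOC

0.234 defects/KLOC


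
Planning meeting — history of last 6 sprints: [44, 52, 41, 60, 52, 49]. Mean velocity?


Formula: Avg velocity = Total points / Number of sprints
Points: [44, 52, 41, 60, 52, 49]
Sum = 44 + 52 + 41 + 60 + 52 + 49 = 298
Avg velocity = 298 / 6 = 49.67 points/sprint

49.67 points/sprint


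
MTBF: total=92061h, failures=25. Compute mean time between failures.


Formula: MTBF = Total operating time / Number of failures
MTBF = 92061 / 25
MTBF = 3682.44 hours

3682.44 hours


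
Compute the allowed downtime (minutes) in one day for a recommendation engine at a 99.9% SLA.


Formula: allowed downtime = period * (100 - SLA) / 100
Period (day) = 1440 minutes
Unavailability fraction = (100 - 99.9) / 100
Allowed downtime = 1440 * (100 - 99.9) / 100
Allowed downtime = 1.44 minutes

1.44 minutes


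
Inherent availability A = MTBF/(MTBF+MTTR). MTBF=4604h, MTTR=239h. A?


Availability = MTBF / (MTBF + MTTR)
Availability = 4604 / (4604 + 239)
Availability = 4604 / 4843
Availability = 95.065%

95.065%


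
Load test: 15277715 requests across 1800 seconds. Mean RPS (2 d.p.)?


Formula: throughput = requests / seconds
throughput = 15277715 / 1800
throughput = 8487.62 requests/second

8487.62 requests/second


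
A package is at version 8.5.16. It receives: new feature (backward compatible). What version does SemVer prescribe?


Current: 8.5.16
Change category: 'new feature (backward compatible)' → minor bump
SemVer rule: minor bump → increment MINOR, reset PATCH to 0 (MAJOR unchanged)
New: 8.6.0

8.6.0


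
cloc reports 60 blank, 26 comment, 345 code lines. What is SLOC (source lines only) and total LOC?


Total LOC = blank + comment + code
Total LOC = 60 + 26 + 345 = 431
SLOC (source only) = code = 345

Total LOC: 431, SLOC: 345


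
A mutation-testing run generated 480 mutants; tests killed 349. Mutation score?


Mutation score = killed / total * 100
Mutation score = 349 / 480 * 100
Mutation score = 72.71%

72.71%


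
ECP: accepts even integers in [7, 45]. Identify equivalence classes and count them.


Constraint: even integers in [7, 45]
Class 1: x < 7 — out-of-range invalid
Class 2: x in [7,45] but odd — wrong type invalid
Class 3: x in [7,45] and even — valid
Class 4: x > 45 — out-of-range invalid
Total equivalence classes: 4

4 equivalence classes


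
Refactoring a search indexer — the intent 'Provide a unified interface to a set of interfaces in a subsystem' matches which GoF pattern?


This matches the Facade pattern

Facade


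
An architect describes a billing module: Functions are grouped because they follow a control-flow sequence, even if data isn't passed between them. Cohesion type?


Reasoning: Grouped by order of execution within a routine, not by data flow
Type: Procedural cohesion

Procedural cohesion


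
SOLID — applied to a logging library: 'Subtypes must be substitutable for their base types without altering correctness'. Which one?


This describes the Liskov Substitution Principle (LSP)

Liskov Substitution Principle (LSP)


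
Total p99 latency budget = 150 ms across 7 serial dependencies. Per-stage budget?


Formula: per_stage = total_budget / stages
per_stage = 150 / 7
per_stage = 21.43 ms

21.43 ms


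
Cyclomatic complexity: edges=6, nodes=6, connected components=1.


Formula: V(G) = E - N + 2P
V(G) = 6 - 6 + 2*1
V(G) = 0 + 2
V(G) = 2

2


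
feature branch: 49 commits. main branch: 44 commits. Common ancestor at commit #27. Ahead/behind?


Common ancestor: commit #27
feature commits after divergence: 49 - 27 = 22
main commits after divergence: 44 - 27 = 17
feature is 22 commits ahead of main
main is 17 commits ahead of feature

feature ahead: 22, main ahead: 17


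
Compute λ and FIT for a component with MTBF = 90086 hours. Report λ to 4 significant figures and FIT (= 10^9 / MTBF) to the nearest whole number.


Formula: λ = 1 / MTBF; FIT = λ × 1e9 = 1e9 / MTBF
λ = 1 / 90086 ≈ 1.110e-05 failures/hour
FIT = 1e9 / 90086 ≈ 11101 failures per 1e9 hours (nearest whole number)

λ = 1.110e-05 /h, FIT = 11101


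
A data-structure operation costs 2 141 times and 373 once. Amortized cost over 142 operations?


Formula: Amortized cost = Total cost / Operations
Total cost = (141 * 2) + (1 * 373)
Total cost = 282 + 373 = 655
Amortized = 655 / 142 = 4.6127

4.6127


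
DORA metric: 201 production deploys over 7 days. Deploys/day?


Formula: deployments per day = releases / days
= 201 / 7
= 28.714 deploys/day
(equivalently, 201.0 deploys/week)

28.714 deploys/day


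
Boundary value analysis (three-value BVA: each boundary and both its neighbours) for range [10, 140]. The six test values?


Range: [10, 140]
Boundaries: just below min, min, min+1, max-1, max, just above max
Values: [9, 10, 11, 139, 140, 141]

[9, 10, 11, 139, 140, 141]


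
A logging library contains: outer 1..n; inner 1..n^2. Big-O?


Reasoning: n times n^2
Complexity: O(n^3)

O(n^3)


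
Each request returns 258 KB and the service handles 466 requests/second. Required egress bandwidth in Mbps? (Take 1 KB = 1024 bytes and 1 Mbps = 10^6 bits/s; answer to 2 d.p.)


Formula: Mbps = payload_bytes * RPS * 8 / 1e6
Payload per request = 258 KB = 258 * 1024 = 264192 bytes
Total bytes/sec = 264192 * 466 = 123113472
Total bits/sec = 123113472 * 8 = 984907776
Mbps = 984907776 / 1e6 = 984.91

984.91 Mbps


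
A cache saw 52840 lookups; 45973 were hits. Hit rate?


Formula: hit rate = hits / (hits + misses) * 100
hit rate = 45973 / (45973 + 6867) * 100
hit rate = 45973 / 52840 * 100
hit rate = 87.0%

87.0%


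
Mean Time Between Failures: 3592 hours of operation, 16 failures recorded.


Formula: MTBF = Total operating time / Number of failures
MTBF = 3592 / 16
MTBF = 224.5 hours

224.5 hours


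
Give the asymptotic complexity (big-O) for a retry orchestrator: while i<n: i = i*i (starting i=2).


Reasoning: squaring drives double-exponential growth; iterations ~ log log n
Complexity: O(log log n)

O(log log n)


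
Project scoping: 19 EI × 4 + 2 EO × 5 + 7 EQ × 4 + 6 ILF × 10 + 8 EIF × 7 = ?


UFP = EI*4 + EO*5 + EQ*4 + ILF*10 + EIF*7
UFP = 19*4 + 2*5 + 7*4 + 6*10 + 8*7
UFP = 76 + 10 + 28 + 60 + 56
UFP = 230

230


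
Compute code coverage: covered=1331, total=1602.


Coverage = covered / total * 100
Coverage = 1331 / 1602 * 100
Coverage = 83.08%

83.08%


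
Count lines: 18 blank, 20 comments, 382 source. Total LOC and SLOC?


Total LOC = blank + comment + code
Total LOC = 18 + 20 + 382 = 420
SLOC (source only) = code = 382

Total LOC: 420, SLOC: 382


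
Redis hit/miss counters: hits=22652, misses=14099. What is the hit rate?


Formula: hit rate = hits / (hits + misses) * 100
hit rate = 22652 / (22652 + 14099) * 100
hit rate = 22652 / 36751 * 100
hit rate = 61.64%

61.64%


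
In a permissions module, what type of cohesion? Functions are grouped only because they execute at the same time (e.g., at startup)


Reasoning: Related by timing only
Type: Temporal cohesion

Temporal cohesion


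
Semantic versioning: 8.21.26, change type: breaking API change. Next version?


Current: 8.21.26
Change category: 'breaking API change' → major bump
SemVer rule: major bump → increment MAJOR, reset MINOR and PATCH to 0
New: 9.0.0

9.0.0


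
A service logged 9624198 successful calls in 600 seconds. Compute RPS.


Formula: throughput = requests / seconds
throughput = 9624198 / 600
throughput = 16040.33 requests/second

16040.33 requests/second


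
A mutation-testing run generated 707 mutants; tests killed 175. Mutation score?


Mutation score = killed / total * 100
Mutation score = 175 / 707 * 100
Mutation score = 24.75%

24.75%


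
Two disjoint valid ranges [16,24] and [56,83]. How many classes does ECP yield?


Valid ranges: [16,24] and [56,83]
Class 1: x < 16 — invalid
Class 2: 16 ≤ x ≤ 24 — valid
Class 3: 24 < x < 56 — invalid (gap between ranges)
Class 4: 56 ≤ x ≤ 83 — valid
Class 5: x > 83 — invalid
Total equivalence classes: 5

5 equivalence classes


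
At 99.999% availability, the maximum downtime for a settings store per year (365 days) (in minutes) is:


Formula: allowed downtime = period * (100 - SLA) / 100
Period (year (365 days)) = 525600 minutes
Unavailability fraction = (100 - 99.999) / 100
Allowed downtime = 525600 * (100 - 99.999) / 100
Allowed downtime = 5.256 minutes

5.256 minutes


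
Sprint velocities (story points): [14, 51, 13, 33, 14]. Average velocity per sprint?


Formula: Avg velocity = Total points / Number of sprints
Points: [14, 51, 13, 33, 14]
Sum = 14 + 51 + 13 + 33 + 14 = 125
Avg velocity = 125 / 5 = 25.0 points/sprint

25.0 points/sprint


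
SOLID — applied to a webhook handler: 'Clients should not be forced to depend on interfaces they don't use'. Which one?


This describes the Interface Segregation Principle (ISP)

Interface Segregation Principle (ISP)


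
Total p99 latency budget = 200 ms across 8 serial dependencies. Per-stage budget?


Formula: per_stage = total_budget / stages
per_stage = 200 / 8
per_stage = 25.0 ms

25.0 ms


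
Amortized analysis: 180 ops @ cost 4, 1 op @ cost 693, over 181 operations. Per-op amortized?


Formula: Amortized cost = Total cost / Operations
Total cost = (180 * 4) + (1 * 693)
Total cost = 720 + 693 = 1413
Amortized = 1413 / 181 = 7.8066

7.8066


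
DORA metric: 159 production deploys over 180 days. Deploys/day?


Formula: deployments per day = releases / days
= 159 / 180
= 0.883 deploys/day
(equivalently, 6.18 deploys/week)

0.883 deploys/day


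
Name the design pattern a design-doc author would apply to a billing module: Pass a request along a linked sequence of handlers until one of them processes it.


This matches the Chain of Responsibility pattern

Chain of Responsibility


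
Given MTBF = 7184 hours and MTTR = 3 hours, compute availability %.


Availability = MTBF / (MTBF + MTTR)
Availability = 7184 / (7184 + 3)
Availability = 7184 / 7187
Availability = 99.9583%

99.9583%


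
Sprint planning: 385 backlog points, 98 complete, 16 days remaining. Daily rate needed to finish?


Formula: Required rate = Remaining points / Days left
Remaining = 385 - 98 = 287 points
Required rate = 287 / 16 = 17.94 points/day

17.94 points/day


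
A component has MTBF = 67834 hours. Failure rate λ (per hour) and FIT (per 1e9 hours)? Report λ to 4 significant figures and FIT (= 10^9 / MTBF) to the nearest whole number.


Formula: λ = 1 / MTBF; FIT = λ × 1e9 = 1e9 / MTBF
λ = 1 / 67834 ≈ 1.474e-05 failures/hour
FIT = 1e9 / 67834 ≈ 14742 failures per 1e9 hours (nearest whole number)

λ = 1.474e-05 /h, FIT = 14742


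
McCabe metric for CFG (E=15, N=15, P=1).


Formula: V(G) = E - N + 2P
V(G) = 15 - 15 + 2*1
V(G) = 0 + 2
V(G) = 2

2


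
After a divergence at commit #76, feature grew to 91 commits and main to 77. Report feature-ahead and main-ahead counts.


Common ancestor: commit #76
feature commits after divergence: 91 - 76 = 15
main commits after divergence: 77 - 76 = 1
feature is 15 commits ahead of main
main is 1 commits ahead of feature

feature ahead: 15, main ahead: 1


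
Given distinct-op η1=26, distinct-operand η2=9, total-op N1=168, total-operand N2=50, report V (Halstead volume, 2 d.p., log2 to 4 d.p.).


Formula: V = N * log2(η), where N = N1 + N2 and η = η1 + η2
η = 26 + 9 = 35
N = 168 + 50 = 218
log2(35) ≈ 5.1293
V = 218 * 5.1293 = 1118.19

1118.19


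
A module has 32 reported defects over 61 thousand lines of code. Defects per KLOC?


Defect density = defects / KLOC
Defect density = 32 / 61
Defect density = 0.525 defects/KLOC

0.525 defects/KLOC


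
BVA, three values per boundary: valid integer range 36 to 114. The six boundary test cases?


Range: [36, 114]
Boundaries: just below min, min, min+1, max-1, max, just above max
Values: [35, 36, 37, 113, 114, 115]

[35, 36, 37, 113, 114, 115]


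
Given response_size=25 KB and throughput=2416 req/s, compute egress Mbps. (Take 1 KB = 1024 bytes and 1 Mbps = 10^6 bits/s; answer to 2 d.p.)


Formula: Mbps = payload_bytes * RPS * 8 / 1e6
Payload per request = 25 KB = 25 * 1024 = 25600 bytes
Total bytes/sec = 25600 * 2416 = 61849600
Total bits/sec = 61849600 * 8 = 494796800
Mbps = 494796800 / 1e6 = 494.8

494.8 Mbps


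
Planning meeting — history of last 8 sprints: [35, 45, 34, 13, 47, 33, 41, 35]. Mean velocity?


Formula: Avg velocity = Total points / Number of sprints
Points: [35, 45, 34, 13, 47, 33, 41, 35]
Sum = 35 + 45 + 34 + 13 + 47 + 33 + 41 + 35 = 283
Avg velocity = 283 / 8 = 35.38 points/sprint

35.38 points/sprint


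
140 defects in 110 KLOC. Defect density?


Defect density = defects / KLOC
Defect density = 140 / 110
Defect density = 1.273 defects/KLOC

1.273 defects/KLOC


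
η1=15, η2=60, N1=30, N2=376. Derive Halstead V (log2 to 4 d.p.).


Formula: V = N * log2(η), where N = N1 + N2 and η = η1 + η2
η = 15 + 60 = 75
N = 30 + 376 = 406
log2(75) ≈ 6.2288
V = 406 * 6.2288 = 2528.89

2528.89


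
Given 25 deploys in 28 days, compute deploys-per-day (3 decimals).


Formula: deployments per day = releases / days
= 25 / 28
= 0.893 deploys/day
(equivalently, 6.25 deploys/week)

0.893 deploys/day


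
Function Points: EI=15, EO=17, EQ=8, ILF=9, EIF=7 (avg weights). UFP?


UFP = EI*4 + EO*5 + EQ*4 + ILF*10 + EIF*7
UFP = 15*4 + 17*5 + 8*4 + 9*10 + 7*7
UFP = 60 + 85 + 32 + 90 + 49
UFP = 316

316


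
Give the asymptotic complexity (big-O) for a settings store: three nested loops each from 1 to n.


Reasoning: three levels of nesting over n
Complexity: O(n^3)

O(n^3)


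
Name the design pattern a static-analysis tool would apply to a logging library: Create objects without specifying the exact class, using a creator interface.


This matches the Factory Method pattern

Factory Method


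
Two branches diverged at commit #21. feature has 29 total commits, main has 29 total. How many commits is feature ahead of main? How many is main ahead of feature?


Common ancestor: commit #21
feature commits after divergence: 29 - 21 = 8
main commits after divergence: 29 - 21 = 8
feature is 8 commits ahead of main
main is 8 commits ahead of feature

feature ahead: 8, main ahead: 8


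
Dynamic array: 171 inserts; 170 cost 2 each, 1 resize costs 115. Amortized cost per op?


Formula: Amortized cost = Total cost / Operations
Total cost = (170 * 2) + (1 * 115)
Total cost = 340 + 115 = 455
Amortized = 455 / 171 = 2.6608

2.6608


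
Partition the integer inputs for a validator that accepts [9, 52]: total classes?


Valid range: [9, 52]
Class 1: x < 9 — invalid
Class 2: 9 ≤ x ≤ 52 — valid
Class 3: x > 52 — invalid
Total equivalence classes: 3

3 equivalence classes


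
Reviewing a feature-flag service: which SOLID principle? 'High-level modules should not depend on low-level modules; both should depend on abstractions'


This describes the Dependency Inversion Principle (DIP)

Dependency Inversion Principle (DIP)


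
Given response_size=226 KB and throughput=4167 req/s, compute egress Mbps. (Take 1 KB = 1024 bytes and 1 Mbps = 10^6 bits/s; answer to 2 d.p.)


Formula: Mbps = payload_bytes * RPS * 8 / 1e6
Payload per request = 226 KB = 226 * 1024 = 231424 bytes
Total bytes/sec = 231424 * 4167 = 964343808
Total bits/sec = 964343808 * 8 = 7714750464
Mbps = 7714750464 / 1e6 = 7714.75

7714.75 Mbps


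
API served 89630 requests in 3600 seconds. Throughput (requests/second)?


Formula: throughput = requests / seconds
throughput = 89630 / 3600
throughput = 24.9 requests/second

24.9 requests/second


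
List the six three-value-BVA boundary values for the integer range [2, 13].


Range: [2, 13]
Boundaries: just below min, min, min+1, max-1, max, just above max
Values: [1, 2, 3, 12, 13, 14]

[1, 2, 3, 12, 13, 14]


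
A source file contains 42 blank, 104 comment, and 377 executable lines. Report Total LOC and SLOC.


Total LOC = blank + comment + code
Total LOC = 42 + 104 + 377 = 523
SLOC (source only) = code = 377

Total LOC: 523, SLOC: 377


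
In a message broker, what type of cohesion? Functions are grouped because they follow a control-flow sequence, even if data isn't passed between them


Reasoning: Grouped by order of execution within a routine, not by data flow
Type: Procedural cohesion

Procedural cohesion


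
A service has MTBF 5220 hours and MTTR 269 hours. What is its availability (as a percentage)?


Availability = MTBF / (MTBF + MTTR)
Availability = 5220 / (5220 + 269)
Availability = 5220 / 5489
Availability = 95.0993%

95.0993%


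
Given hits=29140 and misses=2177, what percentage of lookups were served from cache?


Formula: hit rate = hits / (hits + misses) * 100
hit rate = 29140 / (29140 + 2177) * 100
hit rate = 29140 / 31317 * 100
hit rate = 93.05%

93.05%


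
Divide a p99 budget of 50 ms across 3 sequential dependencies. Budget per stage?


Formula: per_stage = total_budget / stages
per_stage = 50 / 3
per_stage = 16.67 ms

16.67 ms


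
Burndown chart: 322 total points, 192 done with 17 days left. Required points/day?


Formula: Required rate = Remaining points / Days left
Remaining = 322 - 192 = 130 points
Required rate = 130 / 17 = 7.65 points/day

7.65 points/day


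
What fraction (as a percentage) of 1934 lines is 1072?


Coverage = covered / total * 100
Coverage = 1072 / 1934 * 100
Coverage = 55.43%

55.43%


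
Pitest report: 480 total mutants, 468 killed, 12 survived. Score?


Mutation score = killed / total * 100
Mutation score = 468 / 480 * 100
Mutation score = 97.5%

97.5%


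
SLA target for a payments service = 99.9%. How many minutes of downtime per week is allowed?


Formula: allowed downtime = period * (100 - SLA) / 100
Period (week) = 10080 minutes
Unavailability fraction = (100 - 99.9) / 100
Allowed downtime = 10080 * (100 - 99.9) / 100
Allowed downtime = 10.08 minutes

10.08 minutes


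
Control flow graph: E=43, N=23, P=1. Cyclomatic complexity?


Formula: V(G) = E - N + 2P
V(G) = 43 - 23 + 2*1
V(G) = 20 + 2
V(G) = 22

22


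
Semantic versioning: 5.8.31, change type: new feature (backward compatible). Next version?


Current: 5.8.31
Change category: 'new feature (backward compatible)' → minor bump
SemVer rule: minor bump → increment MINOR, reset PATCH to 0 (MAJOR unchanged)
New: 5.9.0

5.9.0


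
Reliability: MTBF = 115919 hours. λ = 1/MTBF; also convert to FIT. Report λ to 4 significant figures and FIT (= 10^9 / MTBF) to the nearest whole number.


Formula: λ = 1 / MTBF; FIT = λ × 1e9 = 1e9 / MTBF
λ = 1 / 115919 ≈ 8.627e-06 failures/hour
FIT = 1e9 / 115919 ≈ 8627 failures per 1e9 hours (nearest whole number)

λ = 8.627e-06 /h, FIT = 8627


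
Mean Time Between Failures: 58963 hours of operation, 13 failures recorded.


Formula: MTBF = Total operating time / Number of failures
MTBF = 58963 / 13
MTBF = 4535.62 hours

4535.62 hours


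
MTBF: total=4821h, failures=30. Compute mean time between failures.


Formula: MTBF = Total operating time / Number of failures
MTBF = 4821 / 30
MTBF = 160.7 hours

160.7 hours


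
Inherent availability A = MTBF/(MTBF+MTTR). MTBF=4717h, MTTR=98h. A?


Availability = MTBF / (MTBF + MTTR)
Availability = 4717 / (4717 + 98)
Availability = 4717 / 4815
Availability = 97.9647%

97.9647%


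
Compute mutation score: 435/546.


Mutation score = killed / total * 100
Mutation score = 435 / 546 * 100
Mutation score = 79.67%

79.67%


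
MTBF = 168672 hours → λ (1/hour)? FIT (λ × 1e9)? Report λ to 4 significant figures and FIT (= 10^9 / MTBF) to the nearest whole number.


Formula: λ = 1 / MTBF; FIT = λ × 1e9 = 1e9 / MTBF
λ = 1 / 168672 ≈ 5.929e-06 failures/hour
FIT = 1e9 / 168672 ≈ 5929 failures per 1e9 hours (nearest whole number)

λ = 5.929e-06 /h, FIT = 5929


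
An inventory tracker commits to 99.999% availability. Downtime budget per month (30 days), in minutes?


Formula: allowed downtime = period * (100 - SLA) / 100
Period (month (30 days)) = 43200 minutes
Unavailability fraction = (100 - 99.999) / 100
Allowed downtime = 43200 * (100 - 99.999) / 100
Allowed downtime = 0.432 minutes

0.432 minutes


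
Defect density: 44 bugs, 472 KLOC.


Defect density = defects / KLOC
Defect density = 44 / 472
Defect density = 0.093 defects/KLOC

0.093 defects/KLOC


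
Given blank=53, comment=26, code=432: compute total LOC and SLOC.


Total LOC = blank + comment + code
Total LOC = 53 + 26 + 432 = 511
SLOC (source only) = code = 432

Total LOC: 511, SLOC: 432


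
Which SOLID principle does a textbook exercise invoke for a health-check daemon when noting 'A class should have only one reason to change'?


This describes the Single Responsibility Principle (SRP)

Single Responsibility Principle (SRP)


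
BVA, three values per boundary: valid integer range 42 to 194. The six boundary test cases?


Range: [42, 194]
Boundaries: just below min, min, min+1, max-1, max, just above max
Values: [41, 42, 43, 193, 194, 195]

[41, 42, 43, 193, 194, 195]


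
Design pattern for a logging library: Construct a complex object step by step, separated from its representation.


This matches the Builder pattern

Builder


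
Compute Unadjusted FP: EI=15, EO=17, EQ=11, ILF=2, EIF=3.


UFP = EI*4 + EO*5 + EQ*4 + ILF*10 + EIF*7
UFP = 15*4 + 17*5 + 11*4 + 2*10 + 3*7
UFP = 60 + 85 + 44 + 20 + 21
UFP = 230

230


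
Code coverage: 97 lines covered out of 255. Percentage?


Coverage = covered / total * 100
Coverage = 97 / 255 * 100
Coverage = 38.04%

38.04%


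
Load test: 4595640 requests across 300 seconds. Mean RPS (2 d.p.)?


Formula: throughput = requests / seconds
throughput = 4595640 / 300
throughput = 15318.8 requests/second

15318.8 requests/second


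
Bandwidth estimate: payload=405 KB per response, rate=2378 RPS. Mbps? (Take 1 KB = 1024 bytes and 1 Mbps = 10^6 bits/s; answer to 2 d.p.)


Formula: Mbps = payload_bytes * RPS * 8 / 1e6
Payload per request = 405 KB = 405 * 1024 = 414720 bytes
Total bytes/sec = 414720 * 2378 = 986204160
Total bits/sec = 986204160 * 8 = 7889633280
Mbps = 7889633280 / 1e6 = 7889.63

7889.63 Mbps


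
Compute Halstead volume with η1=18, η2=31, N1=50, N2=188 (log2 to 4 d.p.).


Formula: V = N * log2(η), where N = N1 + N2 and η = η1 + η2
η = 18 + 31 = 49
N = 50 + 188 = 238
log2(49) ≈ 5.6147
V = 238 * 5.6147 = 1336.30

1336.30


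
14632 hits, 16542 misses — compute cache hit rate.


Formula: hit rate = hits / (hits + misses) * 100
hit rate = 14632 / (14632 + 16542) * 100
hit rate = 14632 / 31174 * 100
hit rate = 46.94%

46.94%


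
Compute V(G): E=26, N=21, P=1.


Formula: V(G) = E - N + 2P
V(G) = 26 - 21 + 2*1
V(G) = 5 + 2
V(G) = 7

7


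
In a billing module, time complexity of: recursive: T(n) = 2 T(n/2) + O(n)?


Reasoning: master theorem case 2 (merge-sort recurrence)
Complexity: O(n log n)

O(n log n)


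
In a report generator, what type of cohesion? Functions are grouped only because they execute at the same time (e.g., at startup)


Reasoning: Related by timing only
Type: Temporal cohesion

Temporal cohesion


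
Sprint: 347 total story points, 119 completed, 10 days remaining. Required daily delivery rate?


Formula: Required rate = Remaining points / Days left
Remaining = 347 - 119 = 228 points
Required rate = 228 / 10 = 22.8 points/day

22.8 points/day


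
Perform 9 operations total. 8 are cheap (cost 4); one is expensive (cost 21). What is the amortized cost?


Formula: Amortized cost = Total cost / Operations
Total cost = (8 * 4) + (1 * 21)
Total cost = 32 + 21 = 53
Amortized = 53 / 9 = 5.8889

5.8889


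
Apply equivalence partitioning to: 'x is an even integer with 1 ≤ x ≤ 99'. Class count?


Constraint: even integers in [1, 99]
Class 1: x < 1 — out-of-range invalid
Class 2: x in [1,99] but odd — wrong type invalid
Class 3: x in [1,99] and even — valid
Class 4: x > 99 — out-of-range invalid
Total equivalence classes: 4

4 equivalence classes


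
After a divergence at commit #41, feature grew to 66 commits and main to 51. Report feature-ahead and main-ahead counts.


Common ancestor: commit #41
feature commits after divergence: 66 - 41 = 25
main commits after divergence: 51 - 41 = 10
feature is 25 commits ahead of main
main is 10 commits ahead of feature

feature ahead: 25, main ahead: 10


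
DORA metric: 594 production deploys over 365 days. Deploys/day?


Formula: deployments per day = releases / days
= 594 / 365
= 1.627 deploys/day
(equivalently, 11.39 deploys/week)

1.627 deploys/day


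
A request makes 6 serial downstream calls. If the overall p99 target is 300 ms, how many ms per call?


Formula: per_stage = total_budget / stages
per_stage = 300 / 6
per_stage = 50.0 ms

50.0 ms


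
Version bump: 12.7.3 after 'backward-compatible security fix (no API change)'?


Current: 12.7.3
Change category: 'backward-compatible security fix (no API change)' → patch bump
SemVer rule: patch bump → increment PATCH (MAJOR and MINOR unchanged)
New: 12.7.4

12.7.4


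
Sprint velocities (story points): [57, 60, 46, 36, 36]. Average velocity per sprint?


Formula: Avg velocity = Total points / Number of sprints
Points: [57, 60, 46, 36, 36]
Sum = 57 + 60 + 46 + 36 + 36 = 235
Avg velocity = 235 / 5 = 47.0 points/sprint

47.0 points/sprint


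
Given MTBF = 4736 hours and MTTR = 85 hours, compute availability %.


Availability = MTBF / (MTBF + MTTR)
Availability = 4736 / (4736 + 85)
Availability = 4736 / 4821
Availability = 98.2369%

98.2369%


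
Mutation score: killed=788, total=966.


Mutation score = killed / total * 100
Mutation score = 788 / 966 * 100
Mutation score = 81.57%

81.57%


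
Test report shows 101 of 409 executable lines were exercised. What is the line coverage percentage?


Coverage = covered / total * 100
Coverage = 101 / 409 * 100
Coverage = 24.69%

24.69%


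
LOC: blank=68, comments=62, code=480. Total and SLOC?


Total LOC = blank + comment + code
Total LOC = 68 + 62 + 480 = 610
SLOC (source only) = code = 480

Total LOC: 610, SLOC: 480


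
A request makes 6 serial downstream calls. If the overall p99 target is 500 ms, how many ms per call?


Formula: per_stage = total_budget / stages
per_stage = 500 / 6
per_stage = 83.33 ms

83.33 ms


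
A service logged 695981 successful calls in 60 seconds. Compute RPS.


Formula: throughput = requests / seconds
throughput = 695981 / 60
throughput = 11599.68 requests/second

11599.68 requests/second


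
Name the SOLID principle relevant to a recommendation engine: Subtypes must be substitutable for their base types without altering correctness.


This describes the Liskov Substitution Principle (LSP)

Liskov Substitution Principle (LSP)


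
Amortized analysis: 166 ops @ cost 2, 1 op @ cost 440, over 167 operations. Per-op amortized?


Formula: Amortized cost = Total cost / Operations
Total cost = (166 * 2) + (1 * 440)
Total cost = 332 + 440 = 772
Amortized = 772 / 167 = 4.6228

4.6228


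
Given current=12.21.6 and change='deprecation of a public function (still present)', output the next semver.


Current: 12.21.6
Change category: 'deprecation of a public function (still present)' → minor bump
SemVer rule: minor bump → increment MINOR, reset PATCH to 0 (MAJOR unchanged)
New: 12.22.0

12.22.0


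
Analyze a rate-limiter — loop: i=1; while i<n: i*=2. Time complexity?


Reasoning: i doubles each step so iterations are log2(n)
Complexity: O(log n)

O(log n)


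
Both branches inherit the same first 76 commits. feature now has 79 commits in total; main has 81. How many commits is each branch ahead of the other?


Common ancestor: commit #76
feature commits after divergence: 79 - 76 = 3
main commits after divergence: 81 - 76 = 5
feature is 3 commits ahead of main
main is 5 commits ahead of feature

feature ahead: 3, main ahead: 5


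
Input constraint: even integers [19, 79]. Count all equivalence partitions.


Constraint: even integers in [19, 79]
Class 1: x < 19 — out-of-range invalid
Class 2: x in [19,79] but odd — wrong type invalid
Class 3: x in [19,79] and even — valid
Class 4: x > 79 — out-of-range invalid
Total equivalence classes: 4

4 equivalence classes


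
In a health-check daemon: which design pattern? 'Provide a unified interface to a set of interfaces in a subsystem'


This matches the Facade pattern

Facade


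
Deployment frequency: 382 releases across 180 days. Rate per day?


Formula: deployments per day = releases / days
= 382 / 180
= 2.122 deploys/day
(equivalently, 14.86 deploys/week)

2.122 deploys/day


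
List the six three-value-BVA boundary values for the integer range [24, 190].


Range: [24, 190]
Boundaries: just below min, min, min+1, max-1, max, just above max
Values: [23, 24, 25, 189, 190, 191]

[23, 24, 25, 189, 190, 191]


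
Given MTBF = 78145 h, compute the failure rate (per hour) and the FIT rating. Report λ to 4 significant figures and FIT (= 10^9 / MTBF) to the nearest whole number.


Formula: λ = 1 / MTBF; FIT = λ × 1e9 = 1e9 / MTBF
λ = 1 / 78145 ≈ 1.280e-05 failures/hour
FIT = 1e9 / 78145 ≈ 12797 failures per 1e9 hours (nearest whole number)

λ = 1.280e-05 /h, FIT = 12797


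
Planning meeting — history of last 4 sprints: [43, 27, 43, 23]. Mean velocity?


Formula: Avg velocity = Total points / Number of sprints
Points: [43, 27, 43, 23]
Sum = 43 + 27 + 43 + 23 = 136
Avg velocity = 136 / 4 = 34.0 points/sprint

34.0 points/sprint


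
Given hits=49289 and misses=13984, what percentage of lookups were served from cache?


Formula: hit rate = hits / (hits + misses) * 100
hit rate = 49289 / (49289 + 13984) * 100
hit rate = 49289 / 63273 * 100
hit rate = 77.9%

77.9%


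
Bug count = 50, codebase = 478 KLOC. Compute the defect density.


Defect density = defects / KLOC
Defect density = 50 / 478
Defect density = 0.105 defects/KLOC

0.105 defects/KLOC


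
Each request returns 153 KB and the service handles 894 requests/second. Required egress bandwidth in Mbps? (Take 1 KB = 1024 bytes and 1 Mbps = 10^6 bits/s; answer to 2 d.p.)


Formula: Mbps = payload_bytes * RPS * 8 / 1e6
Payload per request = 153 KB = 153 * 1024 = 156672 bytes
Total bytes/sec = 156672 * 894 = 140064768
Total bits/sec = 140064768 * 8 = 1120518144
Mbps = 1120518144 / 1e6 = 1120.52

1120.52 Mbps


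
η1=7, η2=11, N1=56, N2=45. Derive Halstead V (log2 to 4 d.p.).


Formula: V = N * log2(η), where N = N1 + N2 and η = η1 + η2
η = 7 + 11 = 18
N = 56 + 45 = 101
log2(18) ≈ 4.1699
V = 101 * 4.1699 = 421.16

421.16


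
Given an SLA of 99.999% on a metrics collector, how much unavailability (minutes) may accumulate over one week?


Formula: allowed downtime = period * (100 - SLA) / 100
Period (week) = 10080 minutes
Unavailability fraction = (100 - 99.999) / 100
Allowed downtime = 10080 * (100 - 99.999) / 100
Allowed downtime = 0.1008 minutes

0.1008 minutes


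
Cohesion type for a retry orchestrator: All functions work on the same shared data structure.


Reasoning: Functions share data
Type: Communicational cohesion

Communicational cohesion


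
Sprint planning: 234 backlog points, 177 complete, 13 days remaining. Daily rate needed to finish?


Formula: Required rate = Remaining points / Days left
Remaining = 234 - 177 = 57 points
Required rate = 57 / 13 = 4.38 points/day

4.38 points/day
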